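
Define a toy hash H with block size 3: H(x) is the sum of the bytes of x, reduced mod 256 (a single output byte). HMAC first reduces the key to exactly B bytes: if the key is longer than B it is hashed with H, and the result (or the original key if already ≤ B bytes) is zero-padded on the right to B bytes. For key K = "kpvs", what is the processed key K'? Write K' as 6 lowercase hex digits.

c40000

|K| = 4 > B = 3, so first hash the key.
H(K): sum = 107+112+118+115 = 452; mod 256 = 196 → c4.
Zero-pad H(K) = c4 to 3 bytes: K' = c4 00 00.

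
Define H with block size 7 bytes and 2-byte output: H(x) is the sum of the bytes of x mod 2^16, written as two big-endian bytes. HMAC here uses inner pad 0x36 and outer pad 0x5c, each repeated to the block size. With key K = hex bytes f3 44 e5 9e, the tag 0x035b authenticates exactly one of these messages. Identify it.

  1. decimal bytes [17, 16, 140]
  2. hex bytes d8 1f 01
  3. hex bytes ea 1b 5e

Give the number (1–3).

1

Key hex bytes f3 44 e5 9e is 4 bytes ≤ B = 7; zero-pad to 7 bytes: K' = f3 44 e5 9e 00 00 00.
K' ⊕ ipad = c5 72 d3 a8 36 36 36; K' ⊕ opad = af 18 b9 c2 5c 5c 5c.
m1: inner = H(c5 72 d3 a8 36 36 36 11 10 8c) = 04 01; tag = H(af 18 b9 c2 5c 5c 5c 04 01) = 035b ← matches
m2: inner = H(c5 72 d3 a8 36 36 36 d8 1f 01) = 04 4c; tag = H(af 18 b9 c2 5c 5c 5c 04 4c) = 03a6
m3: inner = H(c5 72 d3 a8 36 36 36 ea 1b 5e) = 04 b7; tag = H(af 18 b9 c2 5c 5c 5c 04 b7) = 0411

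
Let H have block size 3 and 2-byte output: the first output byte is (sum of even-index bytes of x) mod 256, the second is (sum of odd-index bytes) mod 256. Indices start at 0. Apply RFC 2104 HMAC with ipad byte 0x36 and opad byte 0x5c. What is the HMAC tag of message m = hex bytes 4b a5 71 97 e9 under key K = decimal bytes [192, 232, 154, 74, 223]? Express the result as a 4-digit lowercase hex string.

Key decimal bytes [192, 232, 154, 74, 223] = c0 e8 9a 4a df is 5 bytes > B = 3, so hash it first: H(key) = 39 32, then zero-pad to 3 bytes: K' = 39 32 00.
K' ⊕ ipad = 0f 04 36.  K' ⊕ opad = 65 6e 5c.
Inner input = (K'⊕ipad) ∥ m = 0f 04 36 ∥ 4b a5 71 97 e9.
Inner hash: even-index sum = 385 mod 256 = 129; odd-index sum = 425 mod 256 = 169 → 81 a9.
Outer input = (K'⊕opad) ∥ inner = 65 6e 5c ∥ 81 a9.
Outer hash (tag): even-index sum = 362 mod 256 = 106; odd-index sum = 239 mod 256 = 239 → 6a ef.

6aef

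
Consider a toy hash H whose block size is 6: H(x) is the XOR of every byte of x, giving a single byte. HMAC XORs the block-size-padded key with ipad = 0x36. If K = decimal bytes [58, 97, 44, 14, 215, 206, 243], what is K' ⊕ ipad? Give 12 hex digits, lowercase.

a53636363636

Key decimal bytes [58, 97, 44, 14, 215, 206, 243] = 3a 61 2c 0e d7 ce f3 is 7 bytes > B = 6, so hash it first: H(key) = 93, then zero-pad to 6 bytes: K' = 93 00 00 00 00 00.
XOR each byte with 0x36: 93⊕36=a5, 00⊕36=36, 00⊕36=36, 00⊕36=36, 00⊕36=36, 00⊕36=36.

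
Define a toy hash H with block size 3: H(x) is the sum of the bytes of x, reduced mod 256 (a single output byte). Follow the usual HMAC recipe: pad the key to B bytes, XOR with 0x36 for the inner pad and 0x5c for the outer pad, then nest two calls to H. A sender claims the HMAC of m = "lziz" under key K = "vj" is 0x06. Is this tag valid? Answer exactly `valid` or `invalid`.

invalid

Key "vj" = 76 6a is 2 bytes ≤ B = 3; zero-pad to 3 bytes: K' = 76 6a 00.
K' ⊕ ipad = 40 5c 36; K' ⊕ opad = 2a 36 5c.
Inner hash: sum = 64+92+54+108+122+105+122 = 667; mod 256 = 155 → 9b.
Outer hash (recomputed tag): sum = 42+54+92+155 = 343; mod 256 = 87 → 57.
Recomputed tag = 57; claimed = 06 → mismatch.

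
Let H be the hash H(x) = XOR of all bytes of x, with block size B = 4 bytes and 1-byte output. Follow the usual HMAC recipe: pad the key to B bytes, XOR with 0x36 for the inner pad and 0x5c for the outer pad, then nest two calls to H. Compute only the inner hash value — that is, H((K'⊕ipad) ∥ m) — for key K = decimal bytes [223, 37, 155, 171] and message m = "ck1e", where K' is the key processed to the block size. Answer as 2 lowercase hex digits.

Key decimal bytes [223, 37, 155, 171] = df 25 9b ab is exactly B = 4 bytes: K' = df 25 9b ab.
K' ⊕ ipad = e9 13 ad 9d.
Inner input = e9 13 ad 9d ∥ 63 6b 31 65.
Inner hash: XOR e9⊕13⊕ad⊕9d⊕63⊕6b⊕31⊕65 = 96.

96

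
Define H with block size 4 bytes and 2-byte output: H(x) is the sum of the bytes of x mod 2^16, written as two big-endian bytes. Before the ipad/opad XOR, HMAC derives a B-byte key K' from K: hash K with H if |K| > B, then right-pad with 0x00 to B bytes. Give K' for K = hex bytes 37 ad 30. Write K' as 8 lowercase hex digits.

Key hex bytes 37 ad 30 is 3 bytes ≤ B = 4; zero-pad to 4 bytes: K' = 37 ad 30 00.

37ad3000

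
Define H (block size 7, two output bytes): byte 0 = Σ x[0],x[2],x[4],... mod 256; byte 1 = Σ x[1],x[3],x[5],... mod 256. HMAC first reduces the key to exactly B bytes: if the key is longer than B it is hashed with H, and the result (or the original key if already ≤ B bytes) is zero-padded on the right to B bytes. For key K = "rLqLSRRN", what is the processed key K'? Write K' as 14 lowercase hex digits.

88380000000000

|K| = 8 > B = 7, so first hash the key.
H(K): even-index sum = 392 mod 256 = 136; odd-index sum = 312 mod 256 = 56 → 88 38.
Zero-pad H(K) = 88 38 to 7 bytes: K' = 88 38 00 00 00 00 00.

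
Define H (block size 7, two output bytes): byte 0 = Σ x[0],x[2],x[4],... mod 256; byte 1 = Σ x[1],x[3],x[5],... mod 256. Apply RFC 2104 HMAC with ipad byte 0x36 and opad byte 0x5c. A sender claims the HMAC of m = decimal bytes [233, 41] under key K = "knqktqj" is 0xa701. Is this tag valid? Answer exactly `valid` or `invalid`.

valid

Key "knqktqj" = 6b 6e 71 6b 74 71 6a is exactly B = 7 bytes: K' = 6b 6e 71 6b 74 71 6a.
K' ⊕ ipad = 5d 58 47 5d 42 47 5c; K' ⊕ opad = 37 32 2d 37 28 2d 36.
Inner hash: even-index sum = 363 mod 256 = 107; odd-index sum = 485 mod 256 = 229 → 6b e5.
Outer hash (recomputed tag): even-index sum = 423 mod 256 = 167; odd-index sum = 257 mod 256 = 1 → a7 01.
Recomputed tag = a701; claimed = a701 → match.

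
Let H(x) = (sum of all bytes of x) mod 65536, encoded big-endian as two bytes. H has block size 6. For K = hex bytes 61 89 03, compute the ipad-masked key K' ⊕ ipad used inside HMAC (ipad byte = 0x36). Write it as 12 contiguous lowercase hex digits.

Key hex bytes 61 89 03 is 3 bytes ≤ B = 6; zero-pad to 6 bytes: K' = 61 89 03 00 00 00.
XOR each byte with 0x36: 61⊕36=57, 89⊕36=bf, 03⊕36=35, 00⊕36=36, 00⊕36=36, 00⊕36=36.

57bf35363636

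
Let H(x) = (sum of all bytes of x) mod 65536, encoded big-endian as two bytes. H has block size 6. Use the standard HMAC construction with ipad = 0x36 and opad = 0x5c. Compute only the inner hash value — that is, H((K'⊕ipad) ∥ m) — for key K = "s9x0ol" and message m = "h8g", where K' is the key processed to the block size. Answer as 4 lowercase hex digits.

0262

Key "s9x0ol" = 73 39 78 30 6f 6c is exactly B = 6 bytes: K' = 73 39 78 30 6f 6c.
K' ⊕ ipad = 45 0f 4e 06 59 5a.
Inner input = 45 0f 4e 06 59 5a ∥ 68 38 67.
Inner hash: sum = 69+15+78+6+89+90+104+56+103 = 610 → 02 62.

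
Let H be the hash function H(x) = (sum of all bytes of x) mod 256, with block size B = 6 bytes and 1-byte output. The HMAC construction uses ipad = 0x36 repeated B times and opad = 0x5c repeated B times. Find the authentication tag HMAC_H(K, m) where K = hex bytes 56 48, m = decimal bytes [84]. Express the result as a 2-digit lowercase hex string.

Key hex bytes 56 48 is 2 bytes ≤ B = 6; zero-pad to 6 bytes: K' = 56 48 00 00 00 00.
K' ⊕ ipad = 60 7e 36 36 36 36.  K' ⊕ opad = 0a 14 5c 5c 5c 5c.
Inner input = (K'⊕ipad) ∥ m = 60 7e 36 36 36 36 ∥ 54.
Inner hash: sum = 96+126+54+54+54+54+84 = 522; mod 256 = 10 → 0a.
Outer input = (K'⊕opad) ∥ inner = 0a 14 5c 5c 5c 5c ∥ 0a.
Outer hash (tag): sum = 10+20+92+92+92+92+10 = 408; mod 256 = 152 → 98.

98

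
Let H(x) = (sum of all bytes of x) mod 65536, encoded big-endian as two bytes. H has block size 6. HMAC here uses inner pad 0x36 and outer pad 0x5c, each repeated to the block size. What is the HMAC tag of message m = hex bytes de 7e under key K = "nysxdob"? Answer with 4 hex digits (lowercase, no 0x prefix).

Key "nysxdob" = 6e 79 73 78 64 6f 62 is 7 bytes > B = 6, so hash it first: H(key) = 03 07, then zero-pad to 6 bytes: K' = 03 07 00 00 00 00.
K' ⊕ ipad = 35 31 36 36 36 36.  K' ⊕ opad = 5f 5b 5c 5c 5c 5c.
Inner input = (K'⊕ipad) ∥ m = 35 31 36 36 36 36 ∥ de 7e.
Inner hash: sum = 53+49+54+54+54+54+222+126 = 666 → 02 9a.
Outer input = (K'⊕opad) ∥ inner = 5f 5b 5c 5c 5c 5c ∥ 02 9a.
Outer hash (tag): sum = 95+91+92+92+92+92+2+154 = 710 → 02 c6.

02c6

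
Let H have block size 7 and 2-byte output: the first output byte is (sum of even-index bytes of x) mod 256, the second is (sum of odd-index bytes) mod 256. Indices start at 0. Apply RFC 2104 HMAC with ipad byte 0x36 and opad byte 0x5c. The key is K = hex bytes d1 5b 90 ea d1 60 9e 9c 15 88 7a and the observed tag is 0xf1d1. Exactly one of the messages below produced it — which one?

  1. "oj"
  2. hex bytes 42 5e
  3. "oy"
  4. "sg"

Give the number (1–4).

3

Key hex bytes d1 5b 90 ea d1 60 9e 9c 15 88 7a is 11 bytes > B = 7, so hash it first: H(key) = 5f c9, then zero-pad to 7 bytes: K' = 5f c9 00 00 00 00 00.
K' ⊕ ipad = 69 ff 36 36 36 36 36; K' ⊕ opad = 03 95 5c 5c 5c 5c 5c.
m1: inner = H(69 ff 36 36 36 36 36 6f 6a) = 75 da; tag = H(03 95 5c 5c 5c 5c 5c 75 da) = f1c2
m2: inner = H(69 ff 36 36 36 36 36 42 5e) = 69 ad; tag = H(03 95 5c 5c 5c 5c 5c 69 ad) = c4b6
m3: inner = H(69 ff 36 36 36 36 36 6f 79) = 84 da; tag = H(03 95 5c 5c 5c 5c 5c 84 da) = f1d1 ← matches
m4: inner = H(69 ff 36 36 36 36 36 73 67) = 72 de; tag = H(03 95 5c 5c 5c 5c 5c 72 de) = f5bf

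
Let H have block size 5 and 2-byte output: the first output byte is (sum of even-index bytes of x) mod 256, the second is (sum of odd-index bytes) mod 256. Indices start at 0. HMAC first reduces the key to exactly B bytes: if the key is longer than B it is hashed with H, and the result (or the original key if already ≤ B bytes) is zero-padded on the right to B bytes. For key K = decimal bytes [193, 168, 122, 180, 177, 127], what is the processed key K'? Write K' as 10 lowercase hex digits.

|K| = 6 > B = 5, so first hash the key.
H(K): even-index sum = 492 mod 256 = 236; odd-index sum = 475 mod 256 = 219 → ec db.
Zero-pad H(K) = ec db to 5 bytes: K' = ec db 00 00 00.

ecdb000000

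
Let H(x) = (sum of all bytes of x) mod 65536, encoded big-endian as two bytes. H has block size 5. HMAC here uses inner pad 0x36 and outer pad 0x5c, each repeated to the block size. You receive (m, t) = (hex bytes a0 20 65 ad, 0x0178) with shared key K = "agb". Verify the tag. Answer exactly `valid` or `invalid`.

invalid

Key "agb" = 61 67 62 is 3 bytes ≤ B = 5; zero-pad to 5 bytes: K' = 61 67 62 00 00.
K' ⊕ ipad = 57 51 54 36 36; K' ⊕ opad = 3d 3b 3e 5c 5c.
Inner hash: sum = 87+81+84+54+54+160+32+101+173 = 826 → 03 3a.
Outer hash (recomputed tag): sum = 61+59+62+92+92+3+58 = 427 → 01 ab.
Recomputed tag = 01ab; claimed = 0178 → mismatch.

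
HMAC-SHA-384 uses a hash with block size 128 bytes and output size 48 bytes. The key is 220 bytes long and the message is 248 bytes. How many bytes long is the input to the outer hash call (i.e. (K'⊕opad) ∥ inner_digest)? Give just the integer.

Key is 220 > 128 bytes, so it is hashed to 48 bytes then zero-padded to 128: |K'| = 128.
Outer input = (K'⊕opad) ∥ H(inner) → 128 + 48 = 176 bytes.

176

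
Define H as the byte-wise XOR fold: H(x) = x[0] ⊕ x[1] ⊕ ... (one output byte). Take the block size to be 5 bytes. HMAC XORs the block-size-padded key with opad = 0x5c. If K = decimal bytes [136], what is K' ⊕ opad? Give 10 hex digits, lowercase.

d45c5c5c5c

Key decimal bytes [136] = 88 is 1 byte ≤ B = 5; zero-pad to 5 bytes: K' = 88 00 00 00 00.
XOR each byte with 0x5c: 88⊕5c=d4, 00⊕5c=5c, 00⊕5c=5c, 00⊕5c=5c, 00⊕5c=5c.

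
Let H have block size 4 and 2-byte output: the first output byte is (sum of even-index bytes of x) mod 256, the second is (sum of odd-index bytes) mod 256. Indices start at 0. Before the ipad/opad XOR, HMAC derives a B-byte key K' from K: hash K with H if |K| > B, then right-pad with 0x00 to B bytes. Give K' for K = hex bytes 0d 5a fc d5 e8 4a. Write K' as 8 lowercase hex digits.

|K| = 6 > B = 4, so first hash the key.
H(K): even-index sum = 497 mod 256 = 241; odd-index sum = 377 mod 256 = 121 → f1 79.
Zero-pad H(K) = f1 79 to 4 bytes: K' = f1 79 00 00.

f1790000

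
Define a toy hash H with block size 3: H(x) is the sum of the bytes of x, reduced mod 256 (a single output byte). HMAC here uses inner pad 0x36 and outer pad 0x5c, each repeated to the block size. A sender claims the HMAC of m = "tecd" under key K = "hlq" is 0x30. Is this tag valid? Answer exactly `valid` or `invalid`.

Key "hlq" = 68 6c 71 is exactly B = 3 bytes: K' = 68 6c 71.
K' ⊕ ipad = 5e 5a 47; K' ⊕ opad = 34 30 2d.
Inner hash: sum = 94+90+71+116+101+99+100 = 671; mod 256 = 159 → 9f.
Outer hash (recomputed tag): sum = 52+48+45+159 = 304; mod 256 = 48 → 30.
Recomputed tag = 30; claimed = 30 → match.

valid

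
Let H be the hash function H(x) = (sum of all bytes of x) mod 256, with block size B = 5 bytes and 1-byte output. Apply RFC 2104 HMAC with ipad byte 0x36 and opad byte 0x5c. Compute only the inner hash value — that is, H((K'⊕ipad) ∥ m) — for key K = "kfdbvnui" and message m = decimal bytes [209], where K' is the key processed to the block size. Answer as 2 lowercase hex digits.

Key "kfdbvnui" = 6b 66 64 62 76 6e 75 69 is 8 bytes > B = 5, so hash it first: H(key) = 59, then zero-pad to 5 bytes: K' = 59 00 00 00 00.
K' ⊕ ipad = 6f 36 36 36 36.
Inner input = 6f 36 36 36 36 ∥ d1.
Inner hash: sum = 111+54+54+54+54+209 = 536; mod 256 = 24 → 18.

18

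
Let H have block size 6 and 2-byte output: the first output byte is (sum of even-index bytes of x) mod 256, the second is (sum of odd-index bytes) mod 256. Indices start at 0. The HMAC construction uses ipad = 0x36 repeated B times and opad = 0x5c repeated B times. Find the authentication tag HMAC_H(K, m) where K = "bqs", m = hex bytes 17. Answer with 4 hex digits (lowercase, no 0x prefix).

af98

Key "bqs" = 62 71 73 is 3 bytes ≤ B = 6; zero-pad to 6 bytes: K' = 62 71 73 00 00 00.
K' ⊕ ipad = 54 47 45 36 36 36.  K' ⊕ opad = 3e 2d 2f 5c 5c 5c.
Inner input = (K'⊕ipad) ∥ m = 54 47 45 36 36 36 ∥ 17.
Inner hash: even-index sum = 230 mod 256 = 230; odd-index sum = 179 mod 256 = 179 → e6 b3.
Outer input = (K'⊕opad) ∥ inner = 3e 2d 2f 5c 5c 5c ∥ e6 b3.
Outer hash (tag): even-index sum = 431 mod 256 = 175; odd-index sum = 408 mod 256 = 152 → af 98.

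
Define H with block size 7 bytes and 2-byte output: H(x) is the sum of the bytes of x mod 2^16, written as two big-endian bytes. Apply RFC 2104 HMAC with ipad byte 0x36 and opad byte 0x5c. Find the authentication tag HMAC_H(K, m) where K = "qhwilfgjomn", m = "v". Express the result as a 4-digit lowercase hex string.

Key "qhwilfgjomn" = 71 68 77 69 6c 66 67 6a 6f 6d 6e is 11 bytes > B = 7, so hash it first: H(key) = 04 a6, then zero-pad to 7 bytes: K' = 04 a6 00 00 00 00 00.
K' ⊕ ipad = 32 90 36 36 36 36 36.  K' ⊕ opad = 58 fa 5c 5c 5c 5c 5c.
Inner input = (K'⊕ipad) ∥ m = 32 90 36 36 36 36 36 ∥ 76.
Inner hash: sum = 50+144+54+54+54+54+54+118 = 582 → 02 46.
Outer input = (K'⊕opad) ∥ inner = 58 fa 5c 5c 5c 5c 5c ∥ 02 46.
Outer hash (tag): sum = 88+250+92+92+92+92+92+2+70 = 870 → 03 66.

0366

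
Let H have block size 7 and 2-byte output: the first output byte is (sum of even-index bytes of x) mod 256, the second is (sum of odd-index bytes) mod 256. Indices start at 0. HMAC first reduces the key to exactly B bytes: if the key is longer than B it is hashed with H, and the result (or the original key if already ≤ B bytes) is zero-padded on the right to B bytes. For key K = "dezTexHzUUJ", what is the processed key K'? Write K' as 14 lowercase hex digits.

|K| = 11 > B = 7, so first hash the key.
H(K): even-index sum = 554 mod 256 = 42; odd-index sum = 512 mod 256 = 0 → 2a 00.
Zero-pad H(K) = 2a 00 to 7 bytes: K' = 2a 00 00 00 00 00 00.

2a000000000000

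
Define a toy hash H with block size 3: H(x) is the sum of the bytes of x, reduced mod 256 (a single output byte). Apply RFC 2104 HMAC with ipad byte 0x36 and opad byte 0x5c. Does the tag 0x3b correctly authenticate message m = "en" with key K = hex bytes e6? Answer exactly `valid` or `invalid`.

invalid

Key hex bytes e6 is 1 byte ≤ B = 3; zero-pad to 3 bytes: K' = e6 00 00.
K' ⊕ ipad = d0 36 36; K' ⊕ opad = ba 5c 5c.
Inner hash: sum = 208+54+54+101+110 = 527; mod 256 = 15 → 0f.
Outer hash (recomputed tag): sum = 186+92+92+15 = 385; mod 256 = 129 → 81.
Recomputed tag = 81; claimed = 3b → mismatch.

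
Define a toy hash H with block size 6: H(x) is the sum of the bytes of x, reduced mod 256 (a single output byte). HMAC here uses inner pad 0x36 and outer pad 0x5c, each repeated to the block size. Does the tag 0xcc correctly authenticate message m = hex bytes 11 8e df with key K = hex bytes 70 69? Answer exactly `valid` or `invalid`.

valid

Key hex bytes 70 69 is 2 bytes ≤ B = 6; zero-pad to 6 bytes: K' = 70 69 00 00 00 00.
K' ⊕ ipad = 46 5f 36 36 36 36; K' ⊕ opad = 2c 35 5c 5c 5c 5c.
Inner hash: sum = 70+95+54+54+54+54+17+142+223 = 763; mod 256 = 251 → fb.
Outer hash (recomputed tag): sum = 44+53+92+92+92+92+251 = 716; mod 256 = 204 → cc.
Recomputed tag = cc; claimed = cc → match.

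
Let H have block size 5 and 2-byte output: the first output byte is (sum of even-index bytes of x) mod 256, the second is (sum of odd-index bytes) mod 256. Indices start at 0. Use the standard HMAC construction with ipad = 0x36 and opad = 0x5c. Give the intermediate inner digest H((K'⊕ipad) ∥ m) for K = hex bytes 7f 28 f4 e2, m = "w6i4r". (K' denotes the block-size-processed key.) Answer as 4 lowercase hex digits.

Key hex bytes 7f 28 f4 e2 is 4 bytes ≤ B = 5; zero-pad to 5 bytes: K' = 7f 28 f4 e2 00.
K' ⊕ ipad = 49 1e c2 d4 36.
Inner input = 49 1e c2 d4 36 ∥ 77 36 69 34 72.
Inner hash: even-index sum = 427 mod 256 = 171; odd-index sum = 580 mod 256 = 68 → ab 44.

ab44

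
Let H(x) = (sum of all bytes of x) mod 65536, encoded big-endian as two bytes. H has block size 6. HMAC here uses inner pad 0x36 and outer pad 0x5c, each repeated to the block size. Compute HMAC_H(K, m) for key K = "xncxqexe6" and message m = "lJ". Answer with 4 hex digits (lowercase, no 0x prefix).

Key "xncxqexe6" = 78 6e 63 78 71 65 78 65 36 is 9 bytes > B = 6, so hash it first: H(key) = 03 aa, then zero-pad to 6 bytes: K' = 03 aa 00 00 00 00.
K' ⊕ ipad = 35 9c 36 36 36 36.  K' ⊕ opad = 5f f6 5c 5c 5c 5c.
Inner input = (K'⊕ipad) ∥ m = 35 9c 36 36 36 36 ∥ 6c 4a.
Inner hash: sum = 53+156+54+54+54+54+108+74 = 607 → 02 5f.
Outer input = (K'⊕opad) ∥ inner = 5f f6 5c 5c 5c 5c ∥ 02 5f.
Outer hash (tag): sum = 95+246+92+92+92+92+2+95 = 806 → 03 26.

0326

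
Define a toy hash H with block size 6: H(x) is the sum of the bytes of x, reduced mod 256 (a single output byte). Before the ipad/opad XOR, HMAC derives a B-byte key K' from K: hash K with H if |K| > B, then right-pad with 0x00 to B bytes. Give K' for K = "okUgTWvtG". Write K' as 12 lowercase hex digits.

720000000000

|K| = 9 > B = 6, so first hash the key.
H(K): sum = 111+107+85+103+84+87+118+116+71 = 882; mod 256 = 114 → 72.
Zero-pad H(K) = 72 to 6 bytes: K' = 72 00 00 00 00 00.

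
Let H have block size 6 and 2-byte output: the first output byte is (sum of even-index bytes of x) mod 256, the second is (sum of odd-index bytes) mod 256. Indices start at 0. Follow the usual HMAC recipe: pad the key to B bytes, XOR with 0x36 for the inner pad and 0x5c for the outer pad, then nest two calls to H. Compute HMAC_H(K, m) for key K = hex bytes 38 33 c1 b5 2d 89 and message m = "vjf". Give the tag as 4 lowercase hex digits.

Key hex bytes 38 33 c1 b5 2d 89 is exactly B = 6 bytes: K' = 38 33 c1 b5 2d 89.
K' ⊕ ipad = 0e 05 f7 83 1b bf.  K' ⊕ opad = 64 6f 9d e9 71 d5.
Inner input = (K'⊕ipad) ∥ m = 0e 05 f7 83 1b bf ∥ 76 6a 66.
Inner hash: even-index sum = 508 mod 256 = 252; odd-index sum = 433 mod 256 = 177 → fc b1.
Outer input = (K'⊕opad) ∥ inner = 64 6f 9d e9 71 d5 ∥ fc b1.
Outer hash (tag): even-index sum = 622 mod 256 = 110; odd-index sum = 734 mod 256 = 222 → 6e de.

6ede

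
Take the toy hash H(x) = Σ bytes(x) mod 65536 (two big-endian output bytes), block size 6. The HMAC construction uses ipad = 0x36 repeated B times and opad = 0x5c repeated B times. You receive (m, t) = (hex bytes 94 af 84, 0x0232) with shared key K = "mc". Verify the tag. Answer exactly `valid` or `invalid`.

Key "mc" = 6d 63 is 2 bytes ≤ B = 6; zero-pad to 6 bytes: K' = 6d 63 00 00 00 00.
K' ⊕ ipad = 5b 55 36 36 36 36; K' ⊕ opad = 31 3f 5c 5c 5c 5c.
Inner hash: sum = 91+85+54+54+54+54+148+175+132 = 847 → 03 4f.
Outer hash (recomputed tag): sum = 49+63+92+92+92+92+3+79 = 562 → 02 32.
Recomputed tag = 0232; claimed = 0232 → match.

valid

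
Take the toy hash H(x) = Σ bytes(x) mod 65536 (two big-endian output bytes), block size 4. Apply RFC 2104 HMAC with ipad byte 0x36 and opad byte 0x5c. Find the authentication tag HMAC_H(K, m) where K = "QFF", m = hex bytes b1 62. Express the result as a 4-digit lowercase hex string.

012f

Key "QFF" = 51 46 46 is 3 bytes ≤ B = 4; zero-pad to 4 bytes: K' = 51 46 46 00.
K' ⊕ ipad = 67 70 70 36.  K' ⊕ opad = 0d 1a 1a 5c.
Inner input = (K'⊕ipad) ∥ m = 67 70 70 36 ∥ b1 62.
Inner hash: sum = 103+112+112+54+177+98 = 656 → 02 90.
Outer input = (K'⊕opad) ∥ inner = 0d 1a 1a 5c ∥ 02 90.
Outer hash (tag): sum = 13+26+26+92+2+144 = 303 → 01 2f.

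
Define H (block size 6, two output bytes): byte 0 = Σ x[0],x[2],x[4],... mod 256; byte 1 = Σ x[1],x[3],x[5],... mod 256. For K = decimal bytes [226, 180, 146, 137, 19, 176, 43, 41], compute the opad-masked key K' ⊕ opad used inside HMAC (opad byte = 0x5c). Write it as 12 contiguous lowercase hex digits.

Key decimal bytes [226, 180, 146, 137, 19, 176, 43, 41] = e2 b4 92 89 13 b0 2b 29 is 8 bytes > B = 6, so hash it first: H(key) = b2 16, then zero-pad to 6 bytes: K' = b2 16 00 00 00 00.
XOR each byte with 0x5c: b2⊕5c=ee, 16⊕5c=4a, 00⊕5c=5c, 00⊕5c=5c, 00⊕5c=5c, 00⊕5c=5c.

ee4a5c5c5c5c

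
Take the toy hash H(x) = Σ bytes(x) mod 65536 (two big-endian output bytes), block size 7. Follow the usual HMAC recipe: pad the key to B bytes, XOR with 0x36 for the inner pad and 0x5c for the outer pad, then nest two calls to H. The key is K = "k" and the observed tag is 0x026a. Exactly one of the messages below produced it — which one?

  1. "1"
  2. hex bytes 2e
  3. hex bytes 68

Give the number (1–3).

Key "k" = 6b is 1 byte ≤ B = 7; zero-pad to 7 bytes: K' = 6b 00 00 00 00 00 00.
K' ⊕ ipad = 5d 36 36 36 36 36 36; K' ⊕ opad = 37 5c 5c 5c 5c 5c 5c.
m1: inner = H(5d 36 36 36 36 36 36 31) = 01 d2; tag = H(37 5c 5c 5c 5c 5c 5c 01 d2) = 0332
m2: inner = H(5d 36 36 36 36 36 36 2e) = 01 cf; tag = H(37 5c 5c 5c 5c 5c 5c 01 cf) = 032f
m3: inner = H(5d 36 36 36 36 36 36 68) = 02 09; tag = H(37 5c 5c 5c 5c 5c 5c 02 09) = 026a ← matches

3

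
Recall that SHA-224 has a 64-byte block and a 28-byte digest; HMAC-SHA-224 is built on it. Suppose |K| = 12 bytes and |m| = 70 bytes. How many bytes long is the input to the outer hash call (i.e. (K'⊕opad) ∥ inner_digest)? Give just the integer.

92

Key is 12 ≤ 64 bytes, zero-padded: |K'| = 64.
Outer input = (K'⊕opad) ∥ H(inner) → 64 + 28 = 92 bytes.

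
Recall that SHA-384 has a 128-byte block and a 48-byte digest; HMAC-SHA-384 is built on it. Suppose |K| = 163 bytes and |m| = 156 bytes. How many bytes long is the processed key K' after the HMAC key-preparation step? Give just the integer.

Key is 163 > 128 bytes, so it is hashed to 48 bytes then zero-padded to 128: |K'| = 128.

128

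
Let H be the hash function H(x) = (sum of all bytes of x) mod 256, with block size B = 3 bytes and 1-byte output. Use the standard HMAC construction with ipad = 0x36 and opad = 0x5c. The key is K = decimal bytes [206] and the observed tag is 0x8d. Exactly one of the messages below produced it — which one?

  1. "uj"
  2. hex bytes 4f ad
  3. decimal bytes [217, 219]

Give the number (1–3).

Key decimal bytes [206] = ce is 1 byte ≤ B = 3; zero-pad to 3 bytes: K' = ce 00 00.
K' ⊕ ipad = f8 36 36; K' ⊕ opad = 92 5c 5c.
m1: inner = H(f8 36 36 75 6a) = 43; tag = H(92 5c 5c 43) = 8d ← matches
m2: inner = H(f8 36 36 4f ad) = 60; tag = H(92 5c 5c 60) = aa
m3: inner = H(f8 36 36 d9 db) = 18; tag = H(92 5c 5c 18) = 62

1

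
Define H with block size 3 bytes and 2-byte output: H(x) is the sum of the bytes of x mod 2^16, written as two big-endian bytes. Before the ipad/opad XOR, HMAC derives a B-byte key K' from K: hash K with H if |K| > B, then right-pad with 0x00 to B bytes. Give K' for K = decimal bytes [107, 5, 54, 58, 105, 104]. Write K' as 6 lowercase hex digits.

|K| = 6 > B = 3, so first hash the key.
H(K): sum = 107+5+54+58+105+104 = 433 → 01 b1.
Zero-pad H(K) = 01 b1 to 3 bytes: K' = 01 b1 00.

01b100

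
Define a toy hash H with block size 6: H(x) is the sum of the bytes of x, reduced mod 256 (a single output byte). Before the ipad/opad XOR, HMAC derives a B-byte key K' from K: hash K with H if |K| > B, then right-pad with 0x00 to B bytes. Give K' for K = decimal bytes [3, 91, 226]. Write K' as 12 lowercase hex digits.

035be2000000

Key decimal bytes [3, 91, 226] = 03 5b e2 is 3 bytes ≤ B = 6; zero-pad to 6 bytes: K' = 03 5b e2 00 00 00.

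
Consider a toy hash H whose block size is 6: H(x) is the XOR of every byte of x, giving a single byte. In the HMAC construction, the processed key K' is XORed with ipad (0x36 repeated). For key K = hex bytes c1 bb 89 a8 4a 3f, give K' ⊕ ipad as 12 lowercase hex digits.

Key hex bytes c1 bb 89 a8 4a 3f is exactly B = 6 bytes: K' = c1 bb 89 a8 4a 3f.
XOR each byte with 0x36: c1⊕36=f7, bb⊕36=8d, 89⊕36=bf, a8⊕36=9e, 4a⊕36=7c, 3f⊕36=09.

f78dbf9e7c09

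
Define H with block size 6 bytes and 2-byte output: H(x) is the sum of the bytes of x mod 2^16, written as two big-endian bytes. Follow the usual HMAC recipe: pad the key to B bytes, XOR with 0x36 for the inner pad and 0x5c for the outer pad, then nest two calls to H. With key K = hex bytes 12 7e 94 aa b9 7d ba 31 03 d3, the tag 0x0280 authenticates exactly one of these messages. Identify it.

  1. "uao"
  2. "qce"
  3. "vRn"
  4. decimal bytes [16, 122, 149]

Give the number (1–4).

Key hex bytes 12 7e 94 aa b9 7d ba 31 03 d3 is 10 bytes > B = 6, so hash it first: H(key) = 04 c5, then zero-pad to 6 bytes: K' = 04 c5 00 00 00 00.
K' ⊕ ipad = 32 f3 36 36 36 36; K' ⊕ opad = 58 99 5c 5c 5c 5c.
m1: inner = H(32 f3 36 36 36 36 75 61 6f) = 03 42; tag = H(58 99 5c 5c 5c 5c 03 42) = 02a6
m2: inner = H(32 f3 36 36 36 36 71 63 65) = 03 36; tag = H(58 99 5c 5c 5c 5c 03 36) = 029a
m3: inner = H(32 f3 36 36 36 36 76 52 6e) = 03 33; tag = H(58 99 5c 5c 5c 5c 03 33) = 0297
m4: inner = H(32 f3 36 36 36 36 10 7a 95) = 03 1c; tag = H(58 99 5c 5c 5c 5c 03 1c) = 0280 ← matches

4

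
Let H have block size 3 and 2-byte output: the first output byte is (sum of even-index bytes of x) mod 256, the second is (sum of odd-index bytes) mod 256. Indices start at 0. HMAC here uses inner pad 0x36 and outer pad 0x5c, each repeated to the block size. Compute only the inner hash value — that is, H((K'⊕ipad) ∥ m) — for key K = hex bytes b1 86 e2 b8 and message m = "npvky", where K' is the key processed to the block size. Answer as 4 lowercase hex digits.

b665

Key hex bytes b1 86 e2 b8 is 4 bytes > B = 3, so hash it first: H(key) = 93 3e, then zero-pad to 3 bytes: K' = 93 3e 00.
K' ⊕ ipad = a5 08 36.
Inner input = a5 08 36 ∥ 6e 70 76 6b 79.
Inner hash: even-index sum = 438 mod 256 = 182; odd-index sum = 357 mod 256 = 101 → b6 65.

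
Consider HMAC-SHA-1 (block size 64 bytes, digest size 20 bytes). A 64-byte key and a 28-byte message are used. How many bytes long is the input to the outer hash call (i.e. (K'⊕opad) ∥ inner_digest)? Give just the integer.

84

Key is 64 ≤ 64 bytes, zero-padded: |K'| = 64.
Outer input = (K'⊕opad) ∥ H(inner) → 64 + 20 = 84 bytes.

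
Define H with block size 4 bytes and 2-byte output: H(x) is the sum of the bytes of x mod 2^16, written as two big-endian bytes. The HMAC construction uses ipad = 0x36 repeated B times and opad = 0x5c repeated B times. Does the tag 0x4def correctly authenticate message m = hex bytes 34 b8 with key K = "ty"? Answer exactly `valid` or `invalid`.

Key "ty" = 74 79 is 2 bytes ≤ B = 4; zero-pad to 4 bytes: K' = 74 79 00 00.
K' ⊕ ipad = 42 4f 36 36; K' ⊕ opad = 28 25 5c 5c.
Inner hash: sum = 66+79+54+54+52+184 = 489 → 01 e9.
Outer hash (recomputed tag): sum = 40+37+92+92+1+233 = 495 → 01 ef.
Recomputed tag = 01ef; claimed = 4def → mismatch.

invalid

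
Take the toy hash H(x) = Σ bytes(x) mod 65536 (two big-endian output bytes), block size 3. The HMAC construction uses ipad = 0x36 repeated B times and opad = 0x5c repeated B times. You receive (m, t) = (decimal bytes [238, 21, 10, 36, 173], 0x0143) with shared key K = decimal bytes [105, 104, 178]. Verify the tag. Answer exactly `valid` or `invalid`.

Key decimal bytes [105, 104, 178] = 69 68 b2 is exactly B = 3 bytes: K' = 69 68 b2.
K' ⊕ ipad = 5f 5e 84; K' ⊕ opad = 35 34 ee.
Inner hash: sum = 95+94+132+238+21+10+36+173 = 799 → 03 1f.
Outer hash (recomputed tag): sum = 53+52+238+3+31 = 377 → 01 79.
Recomputed tag = 0179; claimed = 0143 → mismatch.

invalid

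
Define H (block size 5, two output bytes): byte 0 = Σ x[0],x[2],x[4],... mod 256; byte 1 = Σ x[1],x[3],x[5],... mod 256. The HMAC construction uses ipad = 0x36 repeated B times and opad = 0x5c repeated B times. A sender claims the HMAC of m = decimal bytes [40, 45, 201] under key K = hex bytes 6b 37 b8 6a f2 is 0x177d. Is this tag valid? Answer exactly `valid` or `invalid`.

valid

Key hex bytes 6b 37 b8 6a f2 is exactly B = 5 bytes: K' = 6b 37 b8 6a f2.
K' ⊕ ipad = 5d 01 8e 5c c4; K' ⊕ opad = 37 6b e4 36 ae.
Inner hash: even-index sum = 476 mod 256 = 220; odd-index sum = 334 mod 256 = 78 → dc 4e.
Outer hash (recomputed tag): even-index sum = 535 mod 256 = 23; odd-index sum = 381 mod 256 = 125 → 17 7d.
Recomputed tag = 177d; claimed = 177d → match.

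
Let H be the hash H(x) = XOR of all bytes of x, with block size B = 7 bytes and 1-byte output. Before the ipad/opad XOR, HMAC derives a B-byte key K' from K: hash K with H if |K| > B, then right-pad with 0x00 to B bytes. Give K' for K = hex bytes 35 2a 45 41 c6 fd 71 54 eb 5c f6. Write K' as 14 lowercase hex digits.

44000000000000

|K| = 11 > B = 7, so first hash the key.
H(K): XOR 35⊕2a⊕45⊕41⊕c6⊕fd⊕71⊕54⊕eb⊕5c⊕f6 = 44.
Zero-pad H(K) = 44 to 7 bytes: K' = 44 00 00 00 00 00 00.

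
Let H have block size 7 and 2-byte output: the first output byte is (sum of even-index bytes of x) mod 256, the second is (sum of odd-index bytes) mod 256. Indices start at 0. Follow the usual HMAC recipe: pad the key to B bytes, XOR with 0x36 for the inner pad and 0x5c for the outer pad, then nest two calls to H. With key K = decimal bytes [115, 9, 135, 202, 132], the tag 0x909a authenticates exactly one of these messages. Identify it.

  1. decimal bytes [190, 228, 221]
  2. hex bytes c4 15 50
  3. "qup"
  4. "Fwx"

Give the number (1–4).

Key decimal bytes [115, 9, 135, 202, 132] = 73 09 87 ca 84 is 5 bytes ≤ B = 7; zero-pad to 7 bytes: K' = 73 09 87 ca 84 00 00.
K' ⊕ ipad = 45 3f b1 fc b2 36 36; K' ⊕ opad = 2f 55 db 96 d8 5c 5c.
m1: inner = H(45 3f b1 fc b2 36 36 be e4 dd) = c2 0c; tag = H(2f 55 db 96 d8 5c 5c c2 0c) = 4a09
m2: inner = H(45 3f b1 fc b2 36 36 c4 15 50) = f3 85; tag = H(2f 55 db 96 d8 5c 5c f3 85) = c33a
m3: inner = H(45 3f b1 fc b2 36 36 71 75 70) = 53 52; tag = H(2f 55 db 96 d8 5c 5c 53 52) = 909a ← matches
m4: inner = H(45 3f b1 fc b2 36 36 46 77 78) = 55 2f; tag = H(2f 55 db 96 d8 5c 5c 55 2f) = 6d9c

3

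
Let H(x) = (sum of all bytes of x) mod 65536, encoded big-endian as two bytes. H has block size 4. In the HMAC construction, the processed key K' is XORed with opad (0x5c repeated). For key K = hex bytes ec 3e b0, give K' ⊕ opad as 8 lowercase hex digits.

Key hex bytes ec 3e b0 is 3 bytes ≤ B = 4; zero-pad to 4 bytes: K' = ec 3e b0 00.
XOR each byte with 0x5c: ec⊕5c=b0, 3e⊕5c=62, b0⊕5c=ec, 00⊕5c=5c.

b062ec5c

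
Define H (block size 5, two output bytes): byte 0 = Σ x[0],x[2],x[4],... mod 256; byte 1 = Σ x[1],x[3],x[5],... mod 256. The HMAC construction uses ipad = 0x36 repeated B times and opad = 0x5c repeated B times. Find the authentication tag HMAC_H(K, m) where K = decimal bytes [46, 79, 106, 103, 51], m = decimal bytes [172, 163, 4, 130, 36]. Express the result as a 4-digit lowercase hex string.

b5ec

Key decimal bytes [46, 79, 106, 103, 51] = 2e 4f 6a 67 33 is exactly B = 5 bytes: K' = 2e 4f 6a 67 33.
K' ⊕ ipad = 18 79 5c 51 05.  K' ⊕ opad = 72 13 36 3b 6f.
Inner input = (K'⊕ipad) ∥ m = 18 79 5c 51 05 ∥ ac a3 04 82 24.
Inner hash: even-index sum = 414 mod 256 = 158; odd-index sum = 414 mod 256 = 158 → 9e 9e.
Outer input = (K'⊕opad) ∥ inner = 72 13 36 3b 6f ∥ 9e 9e.
Outer hash (tag): even-index sum = 437 mod 256 = 181; odd-index sum = 236 mod 256 = 236 → b5 ec.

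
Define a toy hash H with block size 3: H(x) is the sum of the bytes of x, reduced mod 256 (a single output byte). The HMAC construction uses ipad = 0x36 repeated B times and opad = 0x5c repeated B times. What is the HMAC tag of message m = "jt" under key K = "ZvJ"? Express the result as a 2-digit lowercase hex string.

Key "ZvJ" = 5a 76 4a is exactly B = 3 bytes: K' = 5a 76 4a.
K' ⊕ ipad = 6c 40 7c.  K' ⊕ opad = 06 2a 16.
Inner input = (K'⊕ipad) ∥ m = 6c 40 7c ∥ 6a 74.
Inner hash: sum = 108+64+124+106+116 = 518; mod 256 = 6 → 06.
Outer input = (K'⊕opad) ∥ inner = 06 2a 16 ∥ 06.
Outer hash (tag): sum = 6+42+22+6 = 76 → 4c.

4c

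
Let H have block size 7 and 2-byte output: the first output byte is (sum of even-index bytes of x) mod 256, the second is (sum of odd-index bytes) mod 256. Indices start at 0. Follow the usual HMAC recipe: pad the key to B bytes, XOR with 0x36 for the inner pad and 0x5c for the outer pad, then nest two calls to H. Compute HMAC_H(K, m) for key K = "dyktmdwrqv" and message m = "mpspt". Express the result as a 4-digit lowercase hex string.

5bb1

Key "dyktmdwrqv" = 64 79 6b 74 6d 64 77 72 71 76 is 10 bytes > B = 7, so hash it first: H(key) = 24 39, then zero-pad to 7 bytes: K' = 24 39 00 00 00 00 00.
K' ⊕ ipad = 12 0f 36 36 36 36 36.  K' ⊕ opad = 78 65 5c 5c 5c 5c 5c.
Inner input = (K'⊕ipad) ∥ m = 12 0f 36 36 36 36 36 ∥ 6d 70 73 70 74.
Inner hash: even-index sum = 404 mod 256 = 148; odd-index sum = 463 mod 256 = 207 → 94 cf.
Outer input = (K'⊕opad) ∥ inner = 78 65 5c 5c 5c 5c 5c ∥ 94 cf.
Outer hash (tag): even-index sum = 603 mod 256 = 91; odd-index sum = 433 mod 256 = 177 → 5b b1.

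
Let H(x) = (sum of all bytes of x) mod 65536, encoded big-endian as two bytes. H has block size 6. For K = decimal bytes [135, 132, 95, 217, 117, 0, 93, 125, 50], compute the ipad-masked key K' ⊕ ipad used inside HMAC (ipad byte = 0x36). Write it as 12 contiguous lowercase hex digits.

Key decimal bytes [135, 132, 95, 217, 117, 0, 93, 125, 50] = 87 84 5f d9 75 00 5d 7d 32 is 9 bytes > B = 6, so hash it first: H(key) = 03 c4, then zero-pad to 6 bytes: K' = 03 c4 00 00 00 00.
XOR each byte with 0x36: 03⊕36=35, c4⊕36=f2, 00⊕36=36, 00⊕36=36, 00⊕36=36, 00⊕36=36.

35f236363636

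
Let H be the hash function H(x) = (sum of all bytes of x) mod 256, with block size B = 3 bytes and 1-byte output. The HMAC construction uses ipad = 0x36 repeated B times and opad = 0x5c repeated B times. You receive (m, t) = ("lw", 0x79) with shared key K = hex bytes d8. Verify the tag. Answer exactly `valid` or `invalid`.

Key hex bytes d8 is 1 byte ≤ B = 3; zero-pad to 3 bytes: K' = d8 00 00.
K' ⊕ ipad = ee 36 36; K' ⊕ opad = 84 5c 5c.
Inner hash: sum = 238+54+54+108+119 = 573; mod 256 = 61 → 3d.
Outer hash (recomputed tag): sum = 132+92+92+61 = 377; mod 256 = 121 → 79.
Recomputed tag = 79; claimed = 79 → match.

valid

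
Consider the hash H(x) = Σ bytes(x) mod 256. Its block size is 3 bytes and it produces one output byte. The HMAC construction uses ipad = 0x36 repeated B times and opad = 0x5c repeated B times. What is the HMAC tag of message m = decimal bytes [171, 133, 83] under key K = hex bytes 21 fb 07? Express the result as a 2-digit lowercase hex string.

17

Key hex bytes 21 fb 07 is exactly B = 3 bytes: K' = 21 fb 07.
K' ⊕ ipad = 17 cd 31.  K' ⊕ opad = 7d a7 5b.
Inner input = (K'⊕ipad) ∥ m = 17 cd 31 ∥ ab 85 53.
Inner hash: sum = 23+205+49+171+133+83 = 664; mod 256 = 152 → 98.
Outer input = (K'⊕opad) ∥ inner = 7d a7 5b ∥ 98.
Outer hash (tag): sum = 125+167+91+152 = 535; mod 256 = 23 → 17.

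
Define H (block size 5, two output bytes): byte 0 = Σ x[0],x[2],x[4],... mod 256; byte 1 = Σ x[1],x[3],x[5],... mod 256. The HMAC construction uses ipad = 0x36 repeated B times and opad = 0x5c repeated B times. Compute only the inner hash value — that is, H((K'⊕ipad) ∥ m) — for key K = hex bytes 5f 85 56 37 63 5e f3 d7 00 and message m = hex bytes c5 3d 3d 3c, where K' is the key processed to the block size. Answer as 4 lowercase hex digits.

22ff

Key hex bytes 5f 85 56 37 63 5e f3 d7 00 is 9 bytes > B = 5, so hash it first: H(key) = 0b f1, then zero-pad to 5 bytes: K' = 0b f1 00 00 00.
K' ⊕ ipad = 3d c7 36 36 36.
Inner input = 3d c7 36 36 36 ∥ c5 3d 3d 3c.
Inner hash: even-index sum = 290 mod 256 = 34; odd-index sum = 511 mod 256 = 255 → 22 ff.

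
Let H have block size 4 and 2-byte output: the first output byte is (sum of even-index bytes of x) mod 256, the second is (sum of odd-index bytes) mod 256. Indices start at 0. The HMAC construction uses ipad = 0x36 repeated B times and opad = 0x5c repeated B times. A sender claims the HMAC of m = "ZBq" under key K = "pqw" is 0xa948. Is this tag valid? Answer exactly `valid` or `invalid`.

Key "pqw" = 70 71 77 is 3 bytes ≤ B = 4; zero-pad to 4 bytes: K' = 70 71 77 00.
K' ⊕ ipad = 46 47 41 36; K' ⊕ opad = 2c 2d 2b 5c.
Inner hash: even-index sum = 338 mod 256 = 82; odd-index sum = 191 mod 256 = 191 → 52 bf.
Outer hash (recomputed tag): even-index sum = 169 mod 256 = 169; odd-index sum = 328 mod 256 = 72 → a9 48.
Recomputed tag = a948; claimed = a948 → match.

valid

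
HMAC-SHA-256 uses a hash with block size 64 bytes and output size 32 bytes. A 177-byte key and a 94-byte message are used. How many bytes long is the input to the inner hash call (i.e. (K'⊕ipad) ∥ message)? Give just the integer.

158

Key is 177 > 64 bytes, so it is hashed to 32 bytes then zero-padded to 64: |K'| = 64.
Inner input = (K'⊕ipad) ∥ m → 64 + 94 = 158 bytes.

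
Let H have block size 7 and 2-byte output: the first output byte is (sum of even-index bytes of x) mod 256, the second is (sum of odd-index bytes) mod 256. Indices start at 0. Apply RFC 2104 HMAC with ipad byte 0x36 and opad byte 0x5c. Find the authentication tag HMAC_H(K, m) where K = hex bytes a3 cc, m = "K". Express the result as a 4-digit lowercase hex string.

Key hex bytes a3 cc is 2 bytes ≤ B = 7; zero-pad to 7 bytes: K' = a3 cc 00 00 00 00 00.
K' ⊕ ipad = 95 fa 36 36 36 36 36.  K' ⊕ opad = ff 90 5c 5c 5c 5c 5c.
Inner input = (K'⊕ipad) ∥ m = 95 fa 36 36 36 36 36 ∥ 4b.
Inner hash: even-index sum = 311 mod 256 = 55; odd-index sum = 433 mod 256 = 177 → 37 b1.
Outer input = (K'⊕opad) ∥ inner = ff 90 5c 5c 5c 5c 5c ∥ 37 b1.
Outer hash (tag): even-index sum = 708 mod 256 = 196; odd-index sum = 383 mod 256 = 127 → c4 7f.

c47f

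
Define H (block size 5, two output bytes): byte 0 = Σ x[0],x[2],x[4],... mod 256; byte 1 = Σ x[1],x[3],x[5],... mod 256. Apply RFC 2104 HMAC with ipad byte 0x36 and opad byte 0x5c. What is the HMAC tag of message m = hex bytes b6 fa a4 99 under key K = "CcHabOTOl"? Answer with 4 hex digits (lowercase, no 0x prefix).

8d34

Key "CcHabOTOl" = 43 63 48 61 62 4f 54 4f 6c is 9 bytes > B = 5, so hash it first: H(key) = ad 62, then zero-pad to 5 bytes: K' = ad 62 00 00 00.
K' ⊕ ipad = 9b 54 36 36 36.  K' ⊕ opad = f1 3e 5c 5c 5c.
Inner input = (K'⊕ipad) ∥ m = 9b 54 36 36 36 ∥ b6 fa a4 99.
Inner hash: even-index sum = 666 mod 256 = 154; odd-index sum = 484 mod 256 = 228 → 9a e4.
Outer input = (K'⊕opad) ∥ inner = f1 3e 5c 5c 5c ∥ 9a e4.
Outer hash (tag): even-index sum = 653 mod 256 = 141; odd-index sum = 308 mod 256 = 52 → 8d 34.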